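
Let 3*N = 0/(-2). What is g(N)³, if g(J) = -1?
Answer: -1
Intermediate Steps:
N = 0 (N = (0/(-2))/3 = (0*(-½))/3 = (⅓)*0 = 0)
g(N)³ = (-1)³ = -1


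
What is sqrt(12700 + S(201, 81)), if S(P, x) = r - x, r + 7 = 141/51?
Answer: sqrt(3645667)/17 ≈ 112.32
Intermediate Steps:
r = -72/17 (r = -7 + 141/51 = -7 + 141*(1/51) = -7 + 47/17 = -72/17 ≈ -4.2353)
S(P, x) = -72/17 - x
sqrt(12700 + S(201, 81)) = sqrt(12700 + (-72/17 - 1*81)) = sqrt(12700 + (-72/17 - 81)) = sqrt(12700 - 1449/17) = sqrt(214451/17) = sqrt(3645667)/17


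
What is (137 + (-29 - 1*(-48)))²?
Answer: 24336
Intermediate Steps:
(137 + (-29 - 1*(-48)))² = (137 + (-29 + 48))² = (137 + 19)² = 156² = 24336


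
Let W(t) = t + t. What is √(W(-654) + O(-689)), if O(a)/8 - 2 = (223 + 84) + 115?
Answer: 2*√521 ≈ 45.651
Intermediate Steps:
W(t) = 2*t
O(a) = 3392 (O(a) = 16 + 8*((223 + 84) + 115) = 16 + 8*(307 + 115) = 16 + 8*422 = 16 + 3376 = 3392)
√(W(-654) + O(-689)) = √(2*(-654) + 3392) = √(-1308 + 3392) = √2084 = 2*√521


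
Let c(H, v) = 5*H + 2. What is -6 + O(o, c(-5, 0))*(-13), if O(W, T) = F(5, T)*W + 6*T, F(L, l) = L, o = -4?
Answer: 2048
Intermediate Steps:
c(H, v) = 2 + 5*H
O(W, T) = 5*W + 6*T
-6 + O(o, c(-5, 0))*(-13) = -6 + (5*(-4) + 6*(2 + 5*(-5)))*(-13) = -6 + (-20 + 6*(2 - 25))*(-13) = -6 + (-20 + 6*(-23))*(-13) = -6 + (-20 - 138)*(-13) = -6 - 158*(-13) = -6 + 2054 = 2048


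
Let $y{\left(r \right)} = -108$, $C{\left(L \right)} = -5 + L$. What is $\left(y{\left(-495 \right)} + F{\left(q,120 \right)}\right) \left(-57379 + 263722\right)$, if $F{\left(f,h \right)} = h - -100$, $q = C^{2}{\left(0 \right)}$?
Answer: $23110416$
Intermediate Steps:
$q = 25$ ($q = \left(-5 + 0\right)^{2} = \left(-5\right)^{2} = 25$)
$F{\left(f,h \right)} = 100 + h$ ($F{\left(f,h \right)} = h + 100 = 100 + h$)
$\left(y{\left(-495 \right)} + F{\left(q,120 \right)}\right) \left(-57379 + 263722\right) = \left(-108 + \left(100 + 120\right)\right) \left(-57379 + 263722\right) = \left(-108 + 220\right) 206343 = 112 \cdot 206343 = 23110416$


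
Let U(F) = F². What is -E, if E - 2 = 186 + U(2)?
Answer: -192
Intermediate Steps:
E = 192 (E = 2 + (186 + 2²) = 2 + (186 + 4) = 2 + 190 = 192)
-E = -1*192 = -192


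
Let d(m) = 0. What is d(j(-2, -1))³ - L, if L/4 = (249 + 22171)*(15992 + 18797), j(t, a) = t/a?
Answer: -3119877520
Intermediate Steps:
L = 3119877520 (L = 4*((249 + 22171)*(15992 + 18797)) = 4*(22420*34789) = 4*779969380 = 3119877520)
d(j(-2, -1))³ - L = 0³ - 1*3119877520 = 0 - 3119877520 = -3119877520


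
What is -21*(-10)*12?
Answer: 2520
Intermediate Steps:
-21*(-10)*12 = 210*12 = 2520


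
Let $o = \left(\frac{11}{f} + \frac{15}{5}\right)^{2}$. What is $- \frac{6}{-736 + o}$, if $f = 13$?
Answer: $\frac{169}{20314} \approx 0.0083194$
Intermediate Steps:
$o = \frac{2500}{169}$ ($o = \left(\frac{11}{13} + \frac{15}{5}\right)^{2} = \left(11 \cdot \frac{1}{13} + 15 \cdot \frac{1}{5}\right)^{2} = \left(\frac{11}{13} + 3\right)^{2} = \left(\frac{50}{13}\right)^{2} = \frac{2500}{169} \approx 14.793$)
$- \frac{6}{-736 + o} = - \frac{6}{-736 + \frac{2500}{169}} = - \frac{6}{- \frac{121884}{169}} = \left(-6\right) \left(- \frac{169}{121884}\right) = \frac{169}{20314}$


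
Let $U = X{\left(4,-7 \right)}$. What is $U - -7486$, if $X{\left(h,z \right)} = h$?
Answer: $7490$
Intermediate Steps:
$U = 4$
$U - -7486 = 4 - -7486 = 4 + 7486 = 7490$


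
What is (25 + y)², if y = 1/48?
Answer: 1442401/2304 ≈ 626.04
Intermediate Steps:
y = 1/48 ≈ 0.020833
(25 + y)² = (25 + 1/48)² = (1201/48)² = 1442401/2304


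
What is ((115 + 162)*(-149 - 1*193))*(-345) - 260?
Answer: 32682970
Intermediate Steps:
((115 + 162)*(-149 - 1*193))*(-345) - 260 = (277*(-149 - 193))*(-345) - 260 = (277*(-342))*(-345) - 260 = -94734*(-345) - 260 = 32683230 - 260 = 32682970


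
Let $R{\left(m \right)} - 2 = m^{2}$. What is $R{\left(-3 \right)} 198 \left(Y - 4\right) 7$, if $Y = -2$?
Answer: $-91476$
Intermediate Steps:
$R{\left(m \right)} = 2 + m^{2}$
$R{\left(-3 \right)} 198 \left(Y - 4\right) 7 = \left(2 + \left(-3\right)^{2}\right) 198 \left(-2 - 4\right) 7 = \left(2 + 9\right) 198 \left(\left(-6\right) 7\right) = 11 \cdot 198 \left(-42\right) = 2178 \left(-42\right) = -91476$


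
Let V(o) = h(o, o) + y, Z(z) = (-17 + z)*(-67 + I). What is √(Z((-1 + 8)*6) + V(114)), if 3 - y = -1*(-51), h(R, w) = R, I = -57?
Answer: I*√3034 ≈ 55.082*I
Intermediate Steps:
y = -48 (y = 3 - (-1)*(-51) = 3 - 1*51 = 3 - 51 = -48)
Z(z) = 2108 - 124*z (Z(z) = (-17 + z)*(-67 - 57) = (-17 + z)*(-124) = 2108 - 124*z)
V(o) = -48 + o (V(o) = o - 48 = -48 + o)
√(Z((-1 + 8)*6) + V(114)) = √((2108 - 124*(-1 + 8)*6) + (-48 + 114)) = √((2108 - 868*6) + 66) = √((2108 - 124*42) + 66) = √((2108 - 5208) + 66) = √(-3100 + 66) = √(-3034) = I*√3034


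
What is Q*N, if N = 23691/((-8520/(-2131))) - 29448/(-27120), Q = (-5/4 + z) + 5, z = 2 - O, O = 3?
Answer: 20921667349/1283680 ≈ 16298.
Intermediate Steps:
z = -1 (z = 2 - 1*3 = 2 - 3 = -1)
Q = 11/4 (Q = (-5/4 - 1) + 5 = -9/4 + 5 = 11/4 ≈ 2.7500)
N = 1901969759/320920 (N = 23691/((-8520*(-1/2131))) - 29448*(-1/27120) = 23691/(8520/2131) + 1227/1130 = 23691*(2131/8520) + 1227/1130 = 16828507/2840 + 1227/1130 = 1901969759/320920 ≈ 5926.6)
Q*N = (11/4)*(1901969759/320920) = 20921667349/1283680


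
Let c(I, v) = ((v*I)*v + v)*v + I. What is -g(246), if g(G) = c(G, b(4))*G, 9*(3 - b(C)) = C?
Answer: -86842838/81 ≈ -1.0721e+6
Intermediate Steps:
b(C) = 3 - C/9
c(I, v) = I + v*(v + I*v²) (c(I, v) = ((I*v)*v + v)*v + I = (I*v² + v)*v + I = (v + I*v²)*v + I = v*(v + I*v²) + I = I + v*(v + I*v²))
g(G) = G*(529/81 + 12896*G/729) (g(G) = (G + (3 - ⅑*4)² + G*(3 - ⅑*4)³)*G = (G + (3 - 4/9)² + G*(3 - 4/9)³)*G = (G + (23/9)² + G*(23/9)³)*G = (G + 529/81 + G*(12167/729))*G = (G + 529/81 + 12167*G/729)*G = (529/81 + 12896*G/729)*G = G*(529/81 + 12896*G/729))
-g(246) = -246*(4761 + 12896*246)/729 = -246*(4761 + 3172416)/729 = -246*3177177/729 = -1*86842838/81 = -86842838/81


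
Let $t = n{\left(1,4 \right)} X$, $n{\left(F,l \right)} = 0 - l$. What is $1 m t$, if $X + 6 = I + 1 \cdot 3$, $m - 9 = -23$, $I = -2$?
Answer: $-280$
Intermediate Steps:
$m = -14$ ($m = 9 - 23 = -14$)
$X = -5$ ($X = -6 + \left(-2 + 1 \cdot 3\right) = -6 + \left(-2 + 3\right) = -6 + 1 = -5$)
$n{\left(F,l \right)} = - l$
$t = 20$ ($t = \left(-1\right) 4 \left(-5\right) = \left(-4\right) \left(-5\right) = 20$)
$1 m t = 1 \left(-14\right) 20 = \left(-14\right) 20 = -280$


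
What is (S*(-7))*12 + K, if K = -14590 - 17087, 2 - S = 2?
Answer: -31677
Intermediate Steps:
S = 0 (S = 2 - 1*2 = 2 - 2 = 0)
K = -31677
(S*(-7))*12 + K = (0*(-7))*12 - 31677 = 0*12 - 31677 = 0 - 31677 = -31677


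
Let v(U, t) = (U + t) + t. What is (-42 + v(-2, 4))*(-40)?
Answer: 1440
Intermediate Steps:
v(U, t) = U + 2*t
(-42 + v(-2, 4))*(-40) = (-42 + (-2 + 2*4))*(-40) = (-42 + (-2 + 8))*(-40) = (-42 + 6)*(-40) = -36*(-40) = 1440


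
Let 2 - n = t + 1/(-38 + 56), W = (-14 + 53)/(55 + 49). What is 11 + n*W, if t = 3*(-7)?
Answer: 941/48 ≈ 19.604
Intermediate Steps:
t = -21
W = 3/8 (W = 39/104 = 39*(1/104) = 3/8 ≈ 0.37500)
n = 413/18 (n = 2 - (-21 + 1/(-38 + 56)) = 2 - (-21 + 1/18) = 2 - 1*(-377/18) = 2 + 377/18 = 413/18 ≈ 22.944)
11 + n*W = 11 + (413/18)*(3/8) = 11 + 413/48 = 941/48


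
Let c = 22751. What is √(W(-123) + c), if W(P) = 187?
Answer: √22938 ≈ 151.45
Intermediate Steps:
√(W(-123) + c) = √(187 + 22751) = √22938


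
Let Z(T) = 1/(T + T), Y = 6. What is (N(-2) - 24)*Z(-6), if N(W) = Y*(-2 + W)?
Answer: 4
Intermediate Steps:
N(W) = -12 + 6*W (N(W) = 6*(-2 + W) = -12 + 6*W)
Z(T) = 1/(2*T)
(N(-2) - 24)*Z(-6) = ((-12 + 6*(-2)) - 24)*((½)/(-6)) = ((-12 - 12) - 24)*((½)*(-⅙)) = (-24 - 24)*(-1/12) = -48*(-1/12) = 4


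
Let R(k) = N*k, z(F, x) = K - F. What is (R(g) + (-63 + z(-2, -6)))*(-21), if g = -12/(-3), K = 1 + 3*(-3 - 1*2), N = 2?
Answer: 1407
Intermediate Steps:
K = -14 (K = 1 + 3*(-3 - 2) = 1 + 3*(-5) = 1 - 15 = -14)
g = 4 (g = -12*(-⅓) = 4)
z(F, x) = -14 - F
R(k) = 2*k
(R(g) + (-63 + z(-2, -6)))*(-21) = (2*4 + (-63 + (-14 - 1*(-2))))*(-21) = (8 + (-63 + (-14 + 2)))*(-21) = (8 + (-63 - 12))*(-21) = (8 - 75)*(-21) = -67*(-21) = 1407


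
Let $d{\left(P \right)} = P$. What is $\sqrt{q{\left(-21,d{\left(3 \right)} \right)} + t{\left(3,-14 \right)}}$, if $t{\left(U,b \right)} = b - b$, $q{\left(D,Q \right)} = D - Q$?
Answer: $2 i \sqrt{6} \approx 4.899 i$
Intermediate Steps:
$t{\left(U,b \right)} = 0$
$\sqrt{q{\left(-21,d{\left(3 \right)} \right)} + t{\left(3,-14 \right)}} = \sqrt{\left(-21 - 3\right) + 0} = \sqrt{-24 + 0} = \sqrt{-24} = 2 i \sqrt{6}$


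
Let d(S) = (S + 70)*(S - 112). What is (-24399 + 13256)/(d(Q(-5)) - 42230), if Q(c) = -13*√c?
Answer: 113469169/518765561 + 6084078*I*√5/2593827805 ≈ 0.21873 + 0.0052449*I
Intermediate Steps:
d(S) = (-112 + S)*(70 + S) (d(S) = (70 + S)*(-112 + S) = (-112 + S)*(70 + S))
(-24399 + 13256)/(d(Q(-5)) - 42230) = (-24399 + 13256)/((-7840 + (-13*I*√5)² - (-546)*√(-5)) - 42230) = -11143/((-7840 + (-13*I*√5)² - (-546)*I*√5) - 42230) = -11143/((-7840 - 845 + 546*I*√5) - 42230) = -11143/((-8685 + 546*I*√5) - 42230) = -11143/(-50915 + 546*I*√5)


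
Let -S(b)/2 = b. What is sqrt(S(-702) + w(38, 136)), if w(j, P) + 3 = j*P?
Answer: sqrt(6569) ≈ 81.049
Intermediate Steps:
w(j, P) = -3 + P*j (w(j, P) = -3 + j*P = -3 + P*j)
S(b) = -2*b
sqrt(S(-702) + w(38, 136)) = sqrt(-2*(-702) + (-3 + 136*38)) = sqrt(1404 + (-3 + 5168)) = sqrt(1404 + 5165) = sqrt(6569)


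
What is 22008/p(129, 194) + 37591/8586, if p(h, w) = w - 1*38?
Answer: 16235407/111618 ≈ 145.46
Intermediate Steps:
p(h, w) = -38 + w (p(h, w) = w - 38 = -38 + w)
22008/p(129, 194) + 37591/8586 = 22008/(-38 + 194) + 37591/8586 = 22008/156 + 37591*(1/8586) = 22008*(1/156) + 37591/8586 = 1834/13 + 37591/8586 = 16235407/111618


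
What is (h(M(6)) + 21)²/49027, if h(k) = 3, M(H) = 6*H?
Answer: 576/49027 ≈ 0.011749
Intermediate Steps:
(h(M(6)) + 21)²/49027 = (3 + 21)²/49027 = 24²*(1/49027) = 576*(1/49027) = 576/49027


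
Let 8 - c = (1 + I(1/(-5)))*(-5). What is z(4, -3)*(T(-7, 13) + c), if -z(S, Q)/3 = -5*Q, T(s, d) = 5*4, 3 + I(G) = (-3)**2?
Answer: -2835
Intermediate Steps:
I(G) = 6 (I(G) = -3 + (-3)**2 = -3 + 9 = 6)
T(s, d) = 20
z(S, Q) = 15*Q (z(S, Q) = -(-15)*Q = 15*Q)
c = 43 (c = 8 - (1 + 6)*(-5) = 8 - 7*(-5) = 8 - 1*(-35) = 8 + 35 = 43)
z(4, -3)*(T(-7, 13) + c) = (15*(-3))*(20 + 43) = -45*63 = -2835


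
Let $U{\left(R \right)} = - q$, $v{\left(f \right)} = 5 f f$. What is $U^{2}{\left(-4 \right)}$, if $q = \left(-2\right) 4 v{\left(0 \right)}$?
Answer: $0$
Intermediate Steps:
$v{\left(f \right)} = 5 f^{2}$
$q = 0$ ($q = \left(-2\right) 4 \cdot 5 \cdot 0^{2} = - 8 \cdot 5 \cdot 0 = \left(-8\right) 0 = 0$)
$U{\left(R \right)} = 0$ ($U{\left(R \right)} = \left(-1\right) 0 = 0$)
$U^{2}{\left(-4 \right)} = 0^{2} = 0$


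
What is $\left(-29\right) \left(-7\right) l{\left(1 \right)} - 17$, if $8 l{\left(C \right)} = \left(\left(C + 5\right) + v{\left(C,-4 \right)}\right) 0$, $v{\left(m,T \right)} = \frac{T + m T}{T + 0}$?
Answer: $-17$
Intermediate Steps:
$v{\left(m,T \right)} = \frac{T + T m}{T}$
$l{\left(C \right)} = 0$ ($l{\left(C \right)} = \frac{\left(\left(C + 5\right) + \left(1 + C\right)\right) 0}{8} = \frac{\left(\left(5 + C\right) + \left(1 + C\right)\right) 0}{8} = \frac{\left(6 + 2 C\right) 0}{8} = \frac{1}{8} \cdot 0 = 0$)
$\left(-29\right) \left(-7\right) l{\left(1 \right)} - 17 = \left(-29\right) \left(-7\right) 0 - 17 = 203 \cdot 0 - 17 = 0 - 17 = -17$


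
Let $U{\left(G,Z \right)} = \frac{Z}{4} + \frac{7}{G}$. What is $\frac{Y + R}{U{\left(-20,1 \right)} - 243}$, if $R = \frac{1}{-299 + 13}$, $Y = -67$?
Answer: $\frac{95815}{347633} \approx 0.27562$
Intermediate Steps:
$U{\left(G,Z \right)} = \frac{7}{G} + \frac{Z}{4}$ ($U{\left(G,Z \right)} = Z \frac{1}{4} + \frac{7}{G} = \frac{Z}{4} + \frac{7}{G} = \frac{7}{G} + \frac{Z}{4}$)
$R = - \frac{1}{286}$ ($R = \frac{1}{-286} = - \frac{1}{286} \approx -0.0034965$)
$\frac{Y + R}{U{\left(-20,1 \right)} - 243} = \frac{-67 - \frac{1}{286}}{\left(\frac{7}{-20} + \frac{1}{4} \cdot 1\right) - 243} = - \frac{19163}{286 \left(\left(7 \left(- \frac{1}{20}\right) + \frac{1}{4}\right) - 243\right)} = - \frac{19163}{286 \left(\left(- \frac{7}{20} + \frac{1}{4}\right) - 243\right)} = - \frac{19163}{286 \left(- \frac{1}{10} - 243\right)} = - \frac{19163}{286 \left(- \frac{2431}{10}\right)} = \left(- \frac{19163}{286}\right) \left(- \frac{10}{2431}\right) = \frac{95815}{347633}$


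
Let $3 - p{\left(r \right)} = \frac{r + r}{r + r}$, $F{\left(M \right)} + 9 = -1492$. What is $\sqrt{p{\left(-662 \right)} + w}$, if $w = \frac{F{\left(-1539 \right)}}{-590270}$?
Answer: $\frac{\sqrt{697723341070}}{590270} \approx 1.4151$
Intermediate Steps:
$F{\left(M \right)} = -1501$ ($F{\left(M \right)} = -9 - 1492 = -1501$)
$p{\left(r \right)} = 2$ ($p{\left(r \right)} = 3 - \frac{r + r}{r + r} = 3 - \frac{2 r}{2 r} = 3 - 2 r \frac{1}{2 r} = 3 - 1 = 2$)
$w = \frac{1501}{590270}$ ($w = - \frac{1501}{-590270} = \left(-1501\right) \left(- \frac{1}{590270}\right) = \frac{1501}{590270} \approx 0.0025429$)
$\sqrt{p{\left(-662 \right)} + w} = \sqrt{2 + \frac{1501}{590270}} = \sqrt{\frac{1182041}{590270}} = \frac{\sqrt{697723341070}}{590270}$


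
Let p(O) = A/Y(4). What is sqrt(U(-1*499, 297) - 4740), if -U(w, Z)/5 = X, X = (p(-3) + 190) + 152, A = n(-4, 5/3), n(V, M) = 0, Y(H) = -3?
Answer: 5*I*sqrt(258) ≈ 80.312*I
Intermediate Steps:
A = 0
p(O) = 0 (p(O) = 0/(-3) = 0*(-1/3) = 0)
X = 342 (X = (0 + 190) + 152 = 190 + 152 = 342)
U(w, Z) = -1710 (U(w, Z) = -5*342 = -1710)
sqrt(U(-1*499, 297) - 4740) = sqrt(-1710 - 4740) = sqrt(-6450) = 5*I*sqrt(258)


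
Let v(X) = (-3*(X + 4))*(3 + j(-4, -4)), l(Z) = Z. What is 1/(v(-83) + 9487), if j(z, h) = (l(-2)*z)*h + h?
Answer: 1/1666 ≈ 0.00060024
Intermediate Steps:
j(z, h) = h - 2*h*z (j(z, h) = (-2*z)*h + h = -2*h*z + h = h - 2*h*z)
v(X) = 396 + 99*X (v(X) = (-3*(X + 4))*(3 - 4*(1 - 2*(-4))) = (-3*(4 + X))*(3 - 4*(1 + 8)) = (-12 - 3*X)*(3 - 4*9) = (-12 - 3*X)*(3 - 36) = (-12 - 3*X)*(-33) = 396 + 99*X)
1/(v(-83) + 9487) = 1/((396 + 99*(-83)) + 9487) = 1/((396 - 8217) + 9487) = 1/(-7821 + 9487) = 1/1666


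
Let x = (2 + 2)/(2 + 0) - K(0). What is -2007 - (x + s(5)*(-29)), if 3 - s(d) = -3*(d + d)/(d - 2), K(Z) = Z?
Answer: -1632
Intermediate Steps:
s(d) = 3 + 6*d/(-2 + d) (s(d) = 3 - (-3)/((d - 2)/(d + d)) = 3 - (-3)/((-2 + d)/((2*d))) = 3 - (-3)/((-2 + d)*(1/(2*d))) = 3 - (-3)/((-2 + d)/(2*d)) = 3 - (-3)*2*d/(-2 + d) = 3 - (-6)*d/(-2 + d) = 3 + 6*d/(-2 + d))
x = 2 (x = (2 + 2)/(2 + 0) - 1*0 = 4/2 + 0 = 4*(1/2) + 0 = 2 + 0 = 2)
-2007 - (x + s(5)*(-29)) = -2007 - (2 + (3*(-2 + 3*5)/(-2 + 5))*(-29)) = -2007 - (2 + (3*(-2 + 15)/3)*(-29)) = -2007 - (2 + (3*(1/3)*13)*(-29)) = -2007 - (2 + 13*(-29)) = -2007 - (2 - 377) = -2007 - 1*(-375) = -2007 + 375 = -1632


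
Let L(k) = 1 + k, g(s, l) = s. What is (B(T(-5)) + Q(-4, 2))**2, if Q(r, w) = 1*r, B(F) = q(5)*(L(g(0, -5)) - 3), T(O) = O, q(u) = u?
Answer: 196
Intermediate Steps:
B(F) = -10 (B(F) = 5*((1 + 0) - 3) = 5*(1 - 3) = 5*(-2) = -10)
Q(r, w) = r
(B(T(-5)) + Q(-4, 2))**2 = (-10 - 4)**2 = (-14)**2 = 196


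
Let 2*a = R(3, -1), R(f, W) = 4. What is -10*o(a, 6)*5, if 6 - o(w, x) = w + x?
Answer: 100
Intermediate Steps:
a = 2 (a = (1/2)*4 = 2)
o(w, x) = 6 - w - x (o(w, x) = 6 - (w + x) = 6 + (-w - x) = 6 - w - x)
-10*o(a, 6)*5 = -10*(6 - 1*2 - 1*6)*5 = -10*(6 - 2 - 6)*5 = -10*(-2)*5 = 20*5 = 100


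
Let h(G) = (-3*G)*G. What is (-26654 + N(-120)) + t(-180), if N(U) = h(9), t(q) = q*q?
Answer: 5503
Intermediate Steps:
t(q) = q²
h(G) = -3*G²
N(U) = -243 (N(U) = -3*9² = -3*81 = -243)
(-26654 + N(-120)) + t(-180) = (-26654 - 243) + (-180)² = -26897 + 32400 = 5503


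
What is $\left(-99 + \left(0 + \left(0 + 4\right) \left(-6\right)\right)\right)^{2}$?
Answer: $15129$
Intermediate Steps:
$\left(-99 + \left(0 + \left(0 + 4\right) \left(-6\right)\right)\right)^{2} = \left(-99 + \left(0 + 4 \left(-6\right)\right)\right)^{2} = \left(-99 + \left(0 - 24\right)\right)^{2} = \left(-99 - 24\right)^{2} = \left(-123\right)^{2} = 15129$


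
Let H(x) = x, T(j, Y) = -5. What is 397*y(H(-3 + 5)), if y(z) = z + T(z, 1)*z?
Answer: -3176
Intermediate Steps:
y(z) = -4*z (y(z) = z - 5*z = -4*z)
397*y(H(-3 + 5)) = 397*(-4*(-3 + 5)) = 397*(-4*2) = 397*(-8) = -3176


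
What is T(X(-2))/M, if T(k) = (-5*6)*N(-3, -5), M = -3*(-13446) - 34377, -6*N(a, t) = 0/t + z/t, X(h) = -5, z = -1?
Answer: 1/5961 ≈ 0.00016776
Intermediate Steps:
N(a, t) = 1/(6*t) (N(a, t) = -(0/t - 1/t)/6 = -(0 - 1/t)/6 = -(-1)/(6*t) = 1/(6*t))
M = 5961 (M = 40338 - 34377 = 5961)
T(k) = 1 (T(k) = (-5*6)*((⅙)/(-5)) = -5*(-1)/5 = -30*(-1/30) = 1)
T(X(-2))/M = 1/5961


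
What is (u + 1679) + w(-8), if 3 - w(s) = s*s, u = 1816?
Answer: 3434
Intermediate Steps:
w(s) = 3 - s² (w(s) = 3 - s*s = 3 - s²)
(u + 1679) + w(-8) = (1816 + 1679) + (3 - 1*(-8)²) = 3495 + (3 - 1*64) = 3495 + (3 - 64) = 3495 - 61 = 3434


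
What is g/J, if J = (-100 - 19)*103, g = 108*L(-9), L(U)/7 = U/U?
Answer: -108/1751 ≈ -0.061679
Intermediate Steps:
L(U) = 7 (L(U) = 7*(U/U) = 7*1 = 7)
g = 756 (g = 108*7 = 756)
J = -12257 (J = -119*103 = -12257)
g/J = 756/(-12257) = 756*(-1/12257) = -108/1751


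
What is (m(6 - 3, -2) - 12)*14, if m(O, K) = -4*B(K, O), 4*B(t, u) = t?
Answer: -140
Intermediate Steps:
B(t, u) = t/4
m(O, K) = -K
(m(6 - 3, -2) - 12)*14 = (-1*(-2) - 12)*14 = (2 - 12)*14 = -10*14 = -140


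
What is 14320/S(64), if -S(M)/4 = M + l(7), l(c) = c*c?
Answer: -3580/113 ≈ -31.681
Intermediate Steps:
l(c) = c**2
S(M) = -196 - 4*M (S(M) = -4*(M + 7**2) = -4*(M + 49) = -4*(49 + M) = -196 - 4*M)
14320/S(64) = 14320/(-196 - 4*64) = 14320/(-196 - 256) = 14320/(-452) = 14320*(-1/452) = -3580/113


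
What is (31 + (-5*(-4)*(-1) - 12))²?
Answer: 1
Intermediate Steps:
(31 + (-5*(-4)*(-1) - 12))² = (31 + (20*(-1) - 12))² = (31 + (-20 - 12))² = (31 - 32)² = (-1)² = 1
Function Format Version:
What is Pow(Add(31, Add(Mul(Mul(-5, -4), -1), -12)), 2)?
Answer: 1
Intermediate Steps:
Pow(Add(31, Add(Mul(Mul(-5, -4), -1), -12)), 2) = Pow(Add(31, Add(Mul(20, -1), -12)), 2) = Pow(Add(31, Add(-20, -12)), 2) = Pow(Add(31, -32), 2) = Pow(-1, 2) = 1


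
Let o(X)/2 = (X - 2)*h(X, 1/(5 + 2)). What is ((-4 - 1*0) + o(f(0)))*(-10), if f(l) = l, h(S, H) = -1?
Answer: 0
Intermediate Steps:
o(X) = 4 - 2*X (o(X) = 2*((X - 2)*(-1)) = 2*((-2 + X)*(-1)) = 2*(2 - X) = 4 - 2*X)
((-4 - 1*0) + o(f(0)))*(-10) = ((-4 - 1*0) + (4 - 2*0))*(-10) = ((-4 + 0) + (4 + 0))*(-10) = (-4 + 4)*(-10) = 0*(-10) = 0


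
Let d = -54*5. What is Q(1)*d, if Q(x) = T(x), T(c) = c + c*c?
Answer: -540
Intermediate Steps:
d = -270
T(c) = c + c²
Q(x) = x*(1 + x)
Q(1)*d = (1*(1 + 1))*(-270) = (1*2)*(-270) = 2*(-270) = -540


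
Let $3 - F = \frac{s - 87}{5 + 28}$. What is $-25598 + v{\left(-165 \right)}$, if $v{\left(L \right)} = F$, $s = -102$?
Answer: $- \frac{281482}{11} \approx -25589.0$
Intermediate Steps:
$F = \frac{96}{11}$ ($F = 3 - \frac{-102 - 87}{5 + 28} = 3 - - \frac{189}{33} = 3 - \left(-189\right) \frac{1}{33} = 3 - - \frac{63}{11} = 3 + \frac{63}{11} = \frac{96}{11} \approx 8.7273$)
$v{\left(L \right)} = \frac{96}{11}$
$-25598 + v{\left(-165 \right)} = -25598 + \frac{96}{11} = - \frac{281482}{11}$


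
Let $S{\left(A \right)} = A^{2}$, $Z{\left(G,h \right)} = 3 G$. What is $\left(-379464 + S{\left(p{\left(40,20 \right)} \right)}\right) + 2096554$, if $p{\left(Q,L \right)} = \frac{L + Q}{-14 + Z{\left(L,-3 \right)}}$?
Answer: $\frac{908341510}{529} \approx 1.7171 \cdot 10^{6}$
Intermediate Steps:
$p{\left(Q,L \right)} = \frac{L + Q}{-14 + 3 L}$
$\left(-379464 + S{\left(p{\left(40,20 \right)} \right)}\right) + 2096554 = \left(-379464 + \left(\frac{20 + 40}{-14 + 3 \cdot 20}\right)^{2}\right) + 2096554 = \left(-379464 + \left(\frac{1}{-14 + 60} \cdot 60\right)^{2}\right) + 2096554 = \left(-379464 + \left(\frac{1}{46} \cdot 60\right)^{2}\right) + 2096554 = \left(-379464 + \left(\frac{30}{23}\right)^{2}\right) + 2096554 = \left(-379464 + \frac{900}{529}\right) + 2096554 = - \frac{200735556}{529} + 2096554 = \frac{908341510}{529}$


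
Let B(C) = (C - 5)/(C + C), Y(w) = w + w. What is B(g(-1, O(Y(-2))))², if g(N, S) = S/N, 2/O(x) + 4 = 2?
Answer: 4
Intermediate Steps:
Y(w) = 2*w
O(x) = -1 (O(x) = 2/(-4 + 2) = 2/(-2) = 2*(-½) = -1)
B(C) = (-5 + C)/(2*C) (B(C) = (-5 + C)/((2*C)) = (-5 + C)*(1/(2*C)) = (-5 + C)/(2*C))
B(g(-1, O(Y(-2))))² = ((-5 - 1/(-1))/(2*((-1/(-1)))))² = ((-5 - 1*(-1))/(2*((-1*(-1)))))² = ((½)*(-5 + 1)/1)² = ((½)*1*(-4))² = (-2)² = 4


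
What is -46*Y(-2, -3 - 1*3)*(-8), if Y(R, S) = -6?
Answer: -2208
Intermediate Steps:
-46*Y(-2, -3 - 1*3)*(-8) = -46*(-6)*(-8) = 276*(-8) = -2208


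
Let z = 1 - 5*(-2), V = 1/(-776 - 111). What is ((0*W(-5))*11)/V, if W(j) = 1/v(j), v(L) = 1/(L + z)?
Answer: 0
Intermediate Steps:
V = -1/887 (V = 1/(-887) = -1/887 ≈ -0.0011274)
z = 11 (z = 1 + 10 = 11)
v(L) = 1/(11 + L) (v(L) = 1/(L + 11) = 1/(11 + L))
W(j) = 11 + j (W(j) = 1/(1/(11 + j)) = 11 + j)
((0*W(-5))*11)/V = ((0*(11 - 5))*11)/(-1/887) = ((0*6)*11)*(-887) = (0*11)*(-887) = 0*(-887) = 0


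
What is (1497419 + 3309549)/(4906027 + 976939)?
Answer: 2403484/2941483 ≈ 0.81710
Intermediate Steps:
(1497419 + 3309549)/(4906027 + 976939) = 4806968/5882966 = 4806968*(1/5882966) = 2403484/2941483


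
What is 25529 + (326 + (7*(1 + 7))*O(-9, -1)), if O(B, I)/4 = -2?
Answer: 25407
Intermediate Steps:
O(B, I) = -8 (O(B, I) = 4*(-2) = -8)
25529 + (326 + (7*(1 + 7))*O(-9, -1)) = 25529 + (326 + (7*(1 + 7))*(-8)) = 25529 + (326 + (7*8)*(-8)) = 25529 + (326 + 56*(-8)) = 25529 + (326 - 448) = 25529 - 122 = 25407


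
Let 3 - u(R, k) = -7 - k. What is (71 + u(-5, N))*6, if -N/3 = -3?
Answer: 540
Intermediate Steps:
N = 9 (N = -3*(-3) = 9)
u(R, k) = 10 + k (u(R, k) = 3 - (-7 - k) = 3 + (7 + k) = 10 + k)
(71 + u(-5, N))*6 = (71 + (10 + 9))*6 = (71 + 19)*6 = 90*6 = 540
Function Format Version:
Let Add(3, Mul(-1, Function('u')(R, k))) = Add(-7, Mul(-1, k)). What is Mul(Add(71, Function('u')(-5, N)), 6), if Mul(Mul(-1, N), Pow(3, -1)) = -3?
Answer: 540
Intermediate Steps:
N = 9 (N = Mul(-3, -3) = 9)
Function('u')(R, k) = Add(10, k) (Function('u')(R, k) = Add(3, Mul(-1, Add(-7, Mul(-1, k)))) = Add(3, Add(7, k)) = Add(10, k))
Mul(Add(71, Function('u')(-5, N)), 6) = Mul(Add(71, Add(10, 9)), 6) = Mul(Add(71, 19), 6) = Mul(90, 6) = 540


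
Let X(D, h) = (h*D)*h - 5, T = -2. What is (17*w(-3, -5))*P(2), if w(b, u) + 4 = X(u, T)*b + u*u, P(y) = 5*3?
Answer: 24480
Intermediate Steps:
P(y) = 15
X(D, h) = -5 + D*h**2 (X(D, h) = (D*h)*h - 5 = D*h**2 - 5 = -5 + D*h**2)
w(b, u) = -4 + u**2 + b*(-5 + 4*u) (w(b, u) = -4 + ((-5 + u*(-2)**2)*b + u*u) = -4 + ((-5 + u*4)*b + u**2) = -4 + ((-5 + 4*u)*b + u**2) = -4 + (b*(-5 + 4*u) + u**2) = -4 + (u**2 + b*(-5 + 4*u)) = -4 + u**2 + b*(-5 + 4*u))
(17*w(-3, -5))*P(2) = (17*(-4 + (-5)**2 - 3*(-5 + 4*(-5))))*15 = (17*(-4 + 25 - 3*(-5 - 20)))*15 = (17*(-4 + 25 - 3*(-25)))*15 = (17*(-4 + 25 + 75))*15 = (17*96)*15 = 1632*15 = 24480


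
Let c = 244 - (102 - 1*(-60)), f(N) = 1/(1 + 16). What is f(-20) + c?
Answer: 1395/17 ≈ 82.059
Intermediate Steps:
f(N) = 1/17
c = 82 (c = 244 - (102 + 60) = 244 - 1*162 = 244 - 162 = 82)
f(-20) + c = 1/17 + 82 = 1395/17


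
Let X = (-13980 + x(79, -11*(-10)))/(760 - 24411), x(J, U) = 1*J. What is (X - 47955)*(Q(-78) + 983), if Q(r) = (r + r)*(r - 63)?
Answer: -26062087926116/23651 ≈ -1.1019e+9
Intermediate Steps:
x(J, U) = J
X = 13901/23651 (X = (-13980 + 79)/(760 - 24411) = -13901/(-23651) = -13901*(-1/23651) = 13901/23651 ≈ 0.58776)
Q(r) = 2*r*(-63 + r) (Q(r) = (2*r)*(-63 + r) = 2*r*(-63 + r))
(X - 47955)*(Q(-78) + 983) = (13901/23651 - 47955)*(2*(-78)*(-63 - 78) + 983) = -1134169804*(2*(-78)*(-141) + 983)/23651 = -1134169804*(21996 + 983)/23651 = -1134169804/23651*22979 = -26062087926116/23651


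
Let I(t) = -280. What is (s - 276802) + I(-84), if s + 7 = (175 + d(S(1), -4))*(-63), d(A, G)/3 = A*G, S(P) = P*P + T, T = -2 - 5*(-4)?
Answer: -273750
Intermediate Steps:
T = 18 (T = -2 + 20 = 18)
S(P) = 18 + P² (S(P) = P*P + 18 = P² + 18 = 18 + P²)
d(A, G) = 3*A*G (d(A, G) = 3*(A*G) = 3*A*G)
s = 3332 (s = -7 + (175 + 3*(18 + 1²)*(-4))*(-63) = -7 + (175 + 3*(18 + 1)*(-4))*(-63) = -7 + (175 + 3*19*(-4))*(-63) = -7 + (175 - 228)*(-63) = -7 - 53*(-63) = -7 + 3339 = 3332)
(s - 276802) + I(-84) = (3332 - 276802) - 280 = -273470 - 280 = -273750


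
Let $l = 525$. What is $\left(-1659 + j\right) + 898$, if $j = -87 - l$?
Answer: $-1373$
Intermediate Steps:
$j = -612$ ($j = -87 - 525 = -612$)
$\left(-1659 + j\right) + 898 = \left(-1659 - 612\right) + 898 = -2271 + 898 = -1373$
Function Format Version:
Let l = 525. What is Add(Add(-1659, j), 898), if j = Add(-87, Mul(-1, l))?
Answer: -1373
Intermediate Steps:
j = -612 (j = Add(-87, Mul(-1, 525)) = Add(-87, -525) = -612)
Add(Add(-1659, j), 898) = Add(Add(-1659, -612), 898) = Add(-2271, 898) = -1373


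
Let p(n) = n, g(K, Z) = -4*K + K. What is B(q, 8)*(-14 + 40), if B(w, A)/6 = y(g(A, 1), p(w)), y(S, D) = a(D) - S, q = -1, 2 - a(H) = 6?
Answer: 3120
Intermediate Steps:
g(K, Z) = -3*K
a(H) = -4 (a(H) = 2 - 1*6 = 2 - 6 = -4)
y(S, D) = -4 - S
B(w, A) = -24 + 18*A (B(w, A) = 6*(-4 - (-3)*A) = 6*(-4 + 3*A) = -24 + 18*A)
B(q, 8)*(-14 + 40) = (-24 + 18*8)*(-14 + 40) = (-24 + 144)*26 = 120*26 = 3120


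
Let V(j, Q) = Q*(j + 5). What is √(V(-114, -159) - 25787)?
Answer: 2*I*√2114 ≈ 91.957*I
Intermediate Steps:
V(j, Q) = Q*(5 + j)
√(V(-114, -159) - 25787) = √(-159*(5 - 114) - 25787) = √(-159*(-109) - 25787) = √(17331 - 25787) = √(-8456) = 2*I*√2114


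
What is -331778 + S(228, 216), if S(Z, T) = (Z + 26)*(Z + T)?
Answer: -219002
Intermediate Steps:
S(Z, T) = (26 + Z)*(T + Z)
-331778 + S(228, 216) = -331778 + (228² + 26*216 + 26*228 + 216*228) = -331778 + (51984 + 5616 + 5928 + 49248) = -331778 + 112776 = -219002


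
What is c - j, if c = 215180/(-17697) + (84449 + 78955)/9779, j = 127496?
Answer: -22063538031280/173058963 ≈ -1.2749e+5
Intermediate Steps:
c = 787515368/173058963 (c = 215180*(-1/17697) + 163404*(1/9779) = -215180/17697 + 163404/9779 = 787515368/173058963 ≈ 4.5506)
c - j = 787515368/173058963 - 1*127496 = 787515368/173058963 - 127496 = -22063538031280/173058963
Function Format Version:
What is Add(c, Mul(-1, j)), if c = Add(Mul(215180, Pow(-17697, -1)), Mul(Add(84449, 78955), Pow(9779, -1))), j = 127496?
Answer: Rational(-22063538031280, 173058963) ≈ -1.2749e+5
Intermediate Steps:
c = Rational(787515368, 173058963) (c = Add(Mul(215180, Rational(-1, 17697)), Mul(163404, Rational(1, 9779))) = Add(Rational(-215180, 17697), Rational(163404, 9779)) = Rational(787515368, 173058963) ≈ 4.5506)
Add(c, Mul(-1, j)) = Add(Rational(787515368, 173058963), Mul(-1, 127496)) = Add(Rational(787515368, 173058963), -127496) = Rational(-22063538031280, 173058963)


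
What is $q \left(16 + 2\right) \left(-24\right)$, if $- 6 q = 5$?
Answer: $360$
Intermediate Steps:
$q = - \frac{5}{6}$ ($q = \left(- \frac{1}{6}\right) 5 = - \frac{5}{6} \approx -0.83333$)
$q \left(16 + 2\right) \left(-24\right) = - \frac{5 \left(16 + 2\right)}{6} \left(-24\right) = \left(- \frac{5}{6}\right) 18 \left(-24\right) = \left(-15\right) \left(-24\right) = 360$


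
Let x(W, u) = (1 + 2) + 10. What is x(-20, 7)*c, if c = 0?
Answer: 0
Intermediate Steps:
x(W, u) = 13 (x(W, u) = 3 + 10 = 13)
x(-20, 7)*c = 13*0 = 0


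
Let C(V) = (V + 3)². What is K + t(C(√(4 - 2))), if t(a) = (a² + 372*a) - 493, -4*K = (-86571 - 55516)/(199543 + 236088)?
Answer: 6607793095/1742524 + 2364*√2 ≈ 7135.3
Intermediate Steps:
C(V) = (3 + V)²
K = 142087/1742524 (K = -(-86571 - 55516)/(4*(199543 + 236088)) = -(-142087)/(4*435631) = -¼*(-142087/435631) = 142087/1742524 ≈ 0.081541)
t(a) = -493 + a² + 372*a
K + t(C(√(4 - 2))) = 142087/1742524 + (-493 + ((3 + √(4 - 2))²)² + 372*(3 + √(4 - 2))²) = 142087/1742524 + (-493 + ((3 + √2)²)² + 372*(3 + √2)²) = 142087/1742524 + (-493 + (3 + √2)⁴ + 372*(3 + √2)²) = -858922245/1742524 + (3 + √2)⁴ + 372*(3 + √2)²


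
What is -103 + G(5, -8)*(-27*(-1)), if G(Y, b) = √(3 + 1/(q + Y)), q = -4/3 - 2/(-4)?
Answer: -272/5 ≈ -54.400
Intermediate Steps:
q = -⅚ (q = -4*⅓ - 2*(-¼) = -4/3 + ½ = -⅚ ≈ -0.83333)
G(Y, b) = √(3 + 1/(-⅚ + Y))
-103 + G(5, -8)*(-27*(-1)) = -103 + (3*√((-1 + 2*5)/(-5 + 6*5)))*(-27*(-1)) = -103 + (3*√((-1 + 10)/(-5 + 30)))*27 = -103 + (3*√(9/25))*27 = -103 + (3*(⅗))*27 = -103 + (9/5)*27 = -103 + 243/5 = -272/5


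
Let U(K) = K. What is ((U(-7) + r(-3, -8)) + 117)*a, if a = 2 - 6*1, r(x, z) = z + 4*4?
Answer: -472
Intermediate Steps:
r(x, z) = 16 + z (r(x, z) = z + 16 = 16 + z)
a = -4 (a = 2 - 6 = -4)
((U(-7) + r(-3, -8)) + 117)*a = ((-7 + (16 - 8)) + 117)*(-4) = ((-7 + 8) + 117)*(-4) = (1 + 117)*(-4) = 118*(-4) = -472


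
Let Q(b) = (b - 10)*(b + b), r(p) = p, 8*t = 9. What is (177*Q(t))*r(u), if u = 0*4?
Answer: 0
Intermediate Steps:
u = 0
t = 9/8 (t = (1/8)*9 = 9/8 ≈ 1.1250)
Q(b) = 2*b*(-10 + b) (Q(b) = (-10 + b)*(2*b) = 2*b*(-10 + b))
(177*Q(t))*r(u) = (177*(2*(9/8)*(-10 + 9/8)))*0 = (177*(2*(9/8)*(-71/8)))*0 = (177*(-639/32))*0 = -113103/32*0 = 0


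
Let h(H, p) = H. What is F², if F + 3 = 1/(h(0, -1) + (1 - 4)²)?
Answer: 676/81 ≈ 8.3457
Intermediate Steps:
F = -26/9 (F = -3 + 1/(0 + (1 - 4)²) = -3 + 1/(0 + (-3)²) = -3 + 1/(0 + 9) = -3 + 1/9 = -3 + ⅑ = -26/9 ≈ -2.8889)
F² = (-26/9)² = 676/81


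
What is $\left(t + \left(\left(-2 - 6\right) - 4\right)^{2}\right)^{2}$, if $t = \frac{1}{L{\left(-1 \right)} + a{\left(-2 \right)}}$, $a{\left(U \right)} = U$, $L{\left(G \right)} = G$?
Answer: $\frac{185761}{9} \approx 20640.0$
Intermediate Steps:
$t = - \frac{1}{3}$ ($t = \frac{1}{-1 - 2} = \frac{1}{-3} = - \frac{1}{3} \approx -0.33333$)
$\left(t + \left(\left(-2 - 6\right) - 4\right)^{2}\right)^{2} = \left(- \frac{1}{3} + \left(\left(-2 - 6\right) - 4\right)^{2}\right)^{2} = \left(- \frac{1}{3} + \left(-8 - 4\right)^{2}\right)^{2} = \left(- \frac{1}{3} + \left(-12\right)^{2}\right)^{2} = \left(- \frac{1}{3} + 144\right)^{2} = \left(\frac{431}{3}\right)^{2} = \frac{185761}{9}$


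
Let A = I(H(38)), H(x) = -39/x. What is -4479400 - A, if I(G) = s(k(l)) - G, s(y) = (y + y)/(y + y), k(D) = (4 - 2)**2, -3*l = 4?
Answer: -170217277/38 ≈ -4.4794e+6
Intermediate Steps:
l = -4/3 (l = -1/3*4 = -4/3 ≈ -1.3333)
k(D) = 4 (k(D) = 2**2 = 4)
s(y) = 1 (s(y) = (2*y)/((2*y)) = (2*y)*(1/(2*y)) = 1)
I(G) = 1 - G
A = 77/38 (A = 1 - (-39)/38 = 1 - 1*(-39/38) = 1 + 39/38 = 77/38 ≈ 2.0263)
-4479400 - A = -4479400 - 1*77/38 = -4479400 - 77/38 = -170217277/38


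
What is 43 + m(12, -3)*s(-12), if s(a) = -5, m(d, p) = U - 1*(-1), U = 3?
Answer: 23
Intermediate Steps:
m(d, p) = 4 (m(d, p) = 3 - 1*(-1) = 3 + 1 = 4)
43 + m(12, -3)*s(-12) = 43 + 4*(-5) = 43 - 20 = 23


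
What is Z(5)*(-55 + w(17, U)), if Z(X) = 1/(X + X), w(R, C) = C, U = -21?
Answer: -38/5 ≈ -7.6000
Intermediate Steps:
Z(X) = 1/(2*X)
Z(5)*(-55 + w(17, U)) = ((½)/5)*(-55 - 21) = ((½)*(⅕))*(-76) = (⅒)*(-76) = -38/5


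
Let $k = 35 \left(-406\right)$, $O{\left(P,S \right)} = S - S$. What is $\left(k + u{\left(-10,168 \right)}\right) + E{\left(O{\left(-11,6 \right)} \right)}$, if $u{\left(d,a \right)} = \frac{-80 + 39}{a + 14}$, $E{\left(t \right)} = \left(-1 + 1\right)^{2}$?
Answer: $- \frac{2586261}{182} \approx -14210.0$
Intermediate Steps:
$O{\left(P,S \right)} = 0$
$E{\left(t \right)} = 0$ ($E{\left(t \right)} = 0^{2} = 0$)
$u{\left(d,a \right)} = - \frac{41}{14 + a}$
$k = -14210$
$\left(k + u{\left(-10,168 \right)}\right) + E{\left(O{\left(-11,6 \right)} \right)} = \left(-14210 - \frac{41}{14 + 168}\right) + 0 = \left(-14210 - \frac{41}{182}\right) + 0 = - \frac{2586261}{182} + 0 = - \frac{2586261}{182}$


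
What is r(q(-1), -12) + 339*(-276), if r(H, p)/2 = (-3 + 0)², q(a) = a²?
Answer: -93546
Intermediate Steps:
r(H, p) = 18 (r(H, p) = 2*(-3 + 0)² = 2*(-3)² = 2*9 = 18)
r(q(-1), -12) + 339*(-276) = 18 + 339*(-276) = 18 - 93564 = -93546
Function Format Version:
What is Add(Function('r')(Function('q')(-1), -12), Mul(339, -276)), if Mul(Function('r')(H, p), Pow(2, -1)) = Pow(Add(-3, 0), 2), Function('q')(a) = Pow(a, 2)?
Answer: -93546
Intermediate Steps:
Function('r')(H, p) = 18 (Function('r')(H, p) = Mul(2, Pow(Add(-3, 0), 2)) = Mul(2, Pow(-3, 2)) = Mul(2, 9) = 18)
Add(Function('r')(Function('q')(-1), -12), Mul(339, -276)) = Add(18, Mul(339, -276)) = Add(18, -93564) = -93546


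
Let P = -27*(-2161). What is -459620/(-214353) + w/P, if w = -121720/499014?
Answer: 247819555094200/115575842351331 ≈ 2.1442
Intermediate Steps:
P = 58347
w = -60860/249507 (w = -121720*1/499014 = -60860/249507 ≈ -0.24392)
-459620/(-214353) + w/P = -459620/(-214353) - 60860/249507/58347 = -459620*(-1/214353) - 60860/249507*1/58347 = 459620/214353 - 60860/14557984929 = 247819555094200/115575842351331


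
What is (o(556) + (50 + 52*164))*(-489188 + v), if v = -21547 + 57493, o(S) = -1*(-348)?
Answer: -4045638092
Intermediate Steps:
o(S) = 348
v = 35946
(o(556) + (50 + 52*164))*(-489188 + v) = (348 + (50 + 52*164))*(-489188 + 35946) = (348 + (50 + 8528))*(-453242) = (348 + 8578)*(-453242) = 8926*(-453242) = -4045638092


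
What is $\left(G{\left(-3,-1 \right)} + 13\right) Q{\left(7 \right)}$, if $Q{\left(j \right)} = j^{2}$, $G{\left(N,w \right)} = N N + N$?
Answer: $931$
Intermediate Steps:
$G{\left(N,w \right)} = N + N^{2}$ ($G{\left(N,w \right)} = N^{2} + N = N + N^{2}$)
$\left(G{\left(-3,-1 \right)} + 13\right) Q{\left(7 \right)} = \left(- 3 \left(1 - 3\right) + 13\right) 7^{2} = \left(\left(-3\right) \left(-2\right) + 13\right) 49 = \left(6 + 13\right) 49 = 19 \cdot 49 = 931$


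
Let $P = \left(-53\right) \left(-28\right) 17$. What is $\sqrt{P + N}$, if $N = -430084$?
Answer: $6 i \sqrt{11246} \approx 636.28 i$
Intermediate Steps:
$P = 25228$ ($P = 1484 \cdot 17 = 25228$)
$\sqrt{P + N} = \sqrt{25228 - 430084} = \sqrt{-404856} = 6 i \sqrt{11246}$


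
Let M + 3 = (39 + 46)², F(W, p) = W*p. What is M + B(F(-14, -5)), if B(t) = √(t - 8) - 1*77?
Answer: 7145 + √62 ≈ 7152.9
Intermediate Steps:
M = 7222 (M = -3 + (39 + 46)² = -3 + 85² = -3 + 7225 = 7222)
B(t) = -77 + √(-8 + t) (B(t) = √(-8 + t) - 77 = -77 + √(-8 + t))
M + B(F(-14, -5)) = 7222 + (-77 + √(-8 - 14*(-5))) = 7222 + (-77 + √(-8 + 70)) = 7222 + (-77 + √62) = 7145 + √62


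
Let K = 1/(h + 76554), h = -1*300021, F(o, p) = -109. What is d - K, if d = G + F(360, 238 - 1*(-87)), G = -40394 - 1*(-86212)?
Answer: 10214453104/223467 ≈ 45709.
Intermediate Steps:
G = 45818 (G = -40394 + 86212 = 45818)
h = -300021
K = -1/223467 (K = 1/(-300021 + 76554) = 1/(-223467) = -1/223467 ≈ -4.4749e-6)
d = 45709 (d = 45818 - 109 = 45709)
d - K = 45709 - 1*(-1/223467) = 45709 + 1/223467 = 10214453104/223467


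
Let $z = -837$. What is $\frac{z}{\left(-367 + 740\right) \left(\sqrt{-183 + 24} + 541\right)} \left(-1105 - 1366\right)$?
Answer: $\frac{1118910807}{109229320} - \frac{2068227 i \sqrt{159}}{109229320} \approx 10.244 - 0.23876 i$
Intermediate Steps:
$\frac{z}{\left(-367 + 740\right) \left(\sqrt{-183 + 24} + 541\right)} \left(-1105 - 1366\right) = - \frac{837}{\left(-367 + 740\right) \left(\sqrt{-183 + 24} + 541\right)} \left(-1105 - 1366\right) = - \frac{837}{373 \left(\sqrt{-159} + 541\right)} \left(-2471\right) = - \frac{837}{373 \left(i \sqrt{159} + 541\right)} \left(-2471\right) = - \frac{837}{373 \left(541 + i \sqrt{159}\right)} \left(-2471\right) = - \frac{837}{201793 + 373 i \sqrt{159}} \left(-2471\right) = \frac{2068227}{201793 + 373 i \sqrt{159}}$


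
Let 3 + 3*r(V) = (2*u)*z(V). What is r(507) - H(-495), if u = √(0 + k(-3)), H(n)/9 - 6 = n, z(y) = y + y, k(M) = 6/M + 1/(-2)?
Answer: 4400 + 338*I*√10 ≈ 4400.0 + 1068.8*I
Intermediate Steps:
k(M) = -½ + 6/M (k(M) = 6/M + 1*(-½) = 6/M - ½ = -½ + 6/M)
z(y) = 2*y
H(n) = 54 + 9*n
u = I*√10/2 (u = √(0 + (½)*(12 - 1*(-3))/(-3)) = √(0 + (½)*(-⅓)*(12 + 3)) = √(0 + (½)*(-⅓)*15) = √(0 - 5/2) = √(-5/2) = I*√10/2 ≈ 1.5811*I)
r(V) = -1 + 2*I*V*√10/3 (r(V) = -1 + ((2*(I*√10/2))*(2*V))/3 = -1 + ((I*√10)*(2*V))/3 = -1 + (2*I*V*√10)/3 = -1 + 2*I*V*√10/3)
r(507) - H(-495) = (-1 + (⅔)*I*507*√10) - (54 + 9*(-495)) = (-1 + 338*I*√10) - (54 - 4455) = (-1 + 338*I*√10) - 1*(-4401) = (-1 + 338*I*√10) + 4401 = 4400 + 338*I*√10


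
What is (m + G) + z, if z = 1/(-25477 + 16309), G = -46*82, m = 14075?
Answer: 94457903/9168 ≈ 10303.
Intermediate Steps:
G = -3772
z = -1/9168 (z = 1/(-9168) = -1/9168 ≈ -0.00010907)
(m + G) + z = (14075 - 3772) - 1/9168 = 10303 - 1/9168 = 94457903/9168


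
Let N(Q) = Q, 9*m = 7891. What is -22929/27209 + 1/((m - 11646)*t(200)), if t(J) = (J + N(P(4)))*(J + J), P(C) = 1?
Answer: -59558912197227/70676367907600 ≈ -0.84270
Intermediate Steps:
m = 7891/9 (m = (1/9)*7891 = 7891/9 ≈ 876.78)
t(J) = 2*J*(1 + J) (t(J) = (J + 1)*(J + J) = (1 + J)*(2*J) = 2*J*(1 + J))
-22929/27209 + 1/((m - 11646)*t(200)) = -22929/27209 + 1/((7891/9 - 11646)*((2*200*(1 + 200)))) = -22929*1/27209 + 1/((-96923/9)*((2*200*201))) = -22929/27209 - 9/96923/80400 = -22929/27209 - 9/96923*1/80400 = -22929/27209 - 3/2597536400 = -59558912197227/70676367907600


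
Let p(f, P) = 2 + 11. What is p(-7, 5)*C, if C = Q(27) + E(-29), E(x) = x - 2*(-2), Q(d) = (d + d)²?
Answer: 37583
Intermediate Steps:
p(f, P) = 13
Q(d) = 4*d² (Q(d) = (2*d)² = 4*d²)
E(x) = 4 + x (E(x) = x + 4 = 4 + x)
C = 2891 (C = 4*27² + (4 - 29) = 4*729 - 25 = 2916 - 25 = 2891)
p(-7, 5)*C = 13*2891 = 37583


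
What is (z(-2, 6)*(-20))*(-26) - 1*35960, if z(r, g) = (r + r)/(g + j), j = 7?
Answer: -36120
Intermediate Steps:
z(r, g) = 2*r/(7 + g) (z(r, g) = (r + r)/(g + 7) = (2*r)/(7 + g) = 2*r/(7 + g))
(z(-2, 6)*(-20))*(-26) - 1*35960 = ((2*(-2)/(7 + 6))*(-20))*(-26) - 1*35960 = ((2*(-2)/13)*(-20))*(-26) - 35960 = ((2*(-2)*(1/13))*(-20))*(-26) - 35960 = -4/13*(-20)*(-26) - 35960 = (80/13)*(-26) - 35960 = -160 - 35960 = -36120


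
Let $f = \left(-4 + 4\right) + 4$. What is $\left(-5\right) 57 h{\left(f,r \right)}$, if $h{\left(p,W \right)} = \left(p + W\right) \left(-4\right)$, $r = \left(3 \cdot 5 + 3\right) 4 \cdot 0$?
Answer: $4560$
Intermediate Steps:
$r = 0$ ($r = \left(15 + 3\right) 4 \cdot 0 = 18 \cdot 4 \cdot 0 = 72 \cdot 0 = 0$)
$f = 4$ ($f = 0 + 4 = 4$)
$h{\left(p,W \right)} = - 4 W - 4 p$ ($h{\left(p,W \right)} = \left(W + p\right) \left(-4\right) = - 4 W - 4 p$)
$\left(-5\right) 57 h{\left(f,r \right)} = \left(-5\right) 57 \left(\left(-4\right) 0 - 16\right) = - 285 \left(0 - 16\right) = \left(-285\right) \left(-16\right) = 4560$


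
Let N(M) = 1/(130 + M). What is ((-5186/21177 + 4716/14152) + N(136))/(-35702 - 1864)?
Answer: -229467727/93585565507707 ≈ -2.4520e-6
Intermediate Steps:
((-5186/21177 + 4716/14152) + N(136))/(-35702 - 1864) = ((-5186/21177 + 4716/14152) + 1/(130 + 136))/(-35702 - 1864) = ((-5186*1/21177 + 4716*(1/14152)) + 1/266)/(-37566) = ((-5186/21177 + 1179/3538) + 1/266)*(-1/37566) = (6619615/74924226 + 1/266)*(-1/37566) = (458935454/4982461029)*(-1/37566) = -229467727/93585565507707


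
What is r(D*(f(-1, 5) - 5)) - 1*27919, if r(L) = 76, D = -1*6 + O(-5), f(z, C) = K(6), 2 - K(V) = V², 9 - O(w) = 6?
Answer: -27843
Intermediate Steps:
O(w) = 3 (O(w) = 9 - 1*6 = 9 - 6 = 3)
K(V) = 2 - V²
f(z, C) = -34 (f(z, C) = 2 - 1*6² = 2 - 1*36 = 2 - 36 = -34)
D = -3 (D = -1*6 + 3 = -6 + 3 = -3)
r(D*(f(-1, 5) - 5)) - 1*27919 = 76 - 1*27919 = 76 - 27919 = -27843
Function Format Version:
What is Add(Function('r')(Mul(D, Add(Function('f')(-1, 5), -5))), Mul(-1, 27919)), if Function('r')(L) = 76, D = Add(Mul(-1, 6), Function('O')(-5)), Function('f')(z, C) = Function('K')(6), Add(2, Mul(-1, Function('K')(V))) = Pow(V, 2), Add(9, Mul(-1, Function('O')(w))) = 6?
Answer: -27843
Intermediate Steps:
Function('O')(w) = 3 (Function('O')(w) = Add(9, Mul(-1, 6)) = Add(9, -6) = 3)
Function('K')(V) = Add(2, Mul(-1, Pow(V, 2)))
Function('f')(z, C) = -34 (Function('f')(z, C) = Add(2, Mul(-1, Pow(6, 2))) = Add(2, Mul(-1, 36)) = Add(2, -36) = -34)
D = -3 (D = Add(Mul(-1, 6), 3) = Add(-6, 3) = -3)
Add(Function('r')(Mul(D, Add(Function('f')(-1, 5), -5))), Mul(-1, 27919)) = Add(76, Mul(-1, 27919)) = Add(76, -27919) = -27843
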